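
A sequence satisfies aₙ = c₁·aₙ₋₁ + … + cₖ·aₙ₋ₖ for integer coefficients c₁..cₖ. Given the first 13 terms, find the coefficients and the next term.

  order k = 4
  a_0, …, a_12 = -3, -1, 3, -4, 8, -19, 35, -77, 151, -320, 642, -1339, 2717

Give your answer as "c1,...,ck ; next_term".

  a_4 = 0·-4 + 3·3 + -2·-1 + 1·-3 = 8
  a_5 = 0·8 + 3·-4 + -2·3 + 1·-1 = -19
  a_6 = 0·-19 + 3·8 + -2·-4 + 1·3 = 35
  a_7 = 0·35 + 3·-19 + -2·8 + 1·-4 = -77
  a_8 = 0·-77 + 3·35 + -2·-19 + 1·8 = 151
  a_9 = 0·151 + 3·-77 + -2·35 + 1·-19 = -320
  a_10 = 0·-320 + 3·151 + -2·-77 + 1·35 = 642
  a_11 = 0·642 + 3·-320 + -2·151 + 1·-77 = -1339
  a_12 = 0·-1339 + 3·642 + -2·-320 + 1·151 = 2717
  a_13 = 0·2717 + 3·-1339 + -2·642 + 1·-320 = -5621

0,3,-2,1 ; -5621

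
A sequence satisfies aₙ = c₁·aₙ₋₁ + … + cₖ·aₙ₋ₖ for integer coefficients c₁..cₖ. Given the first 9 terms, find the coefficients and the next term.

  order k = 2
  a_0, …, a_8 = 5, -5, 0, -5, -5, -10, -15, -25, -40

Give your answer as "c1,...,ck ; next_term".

  a_2 = 1·-5 + 1·5 = 0
  a_3 = 1·0 + 1·-5 = -5
  a_4 = 1·-5 + 1·0 = -5
  a_5 = 1·-5 + 1·-5 = -10
  a_6 = 1·-10 + 1·-5 = -15
  a_7 = 1·-15 + 1·-10 = -25
  a_8 = 1·-25 + 1·-15 = -40
  a_9 = 1·-40 + 1·-25 = -65

1,1 ; -65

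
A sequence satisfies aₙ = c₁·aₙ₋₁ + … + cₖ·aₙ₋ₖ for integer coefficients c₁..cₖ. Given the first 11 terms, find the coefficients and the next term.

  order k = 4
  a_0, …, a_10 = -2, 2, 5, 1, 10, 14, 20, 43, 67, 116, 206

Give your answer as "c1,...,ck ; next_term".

  a_4 = 1·1 + 1·5 + 1·2 + -1·-2 = 10
  a_5 = 1·10 + 1·1 + 1·5 + -1·2 = 14
  a_6 = 1·14 + 1·10 + 1·1 + -1·5 = 20
  a_7 = 1·20 + 1·14 + 1·10 + -1·1 = 43
  a_8 = 1·43 + 1·20 + 1·14 + -1·10 = 67
  a_9 = 1·67 + 1·43 + 1·20 + -1·14 = 116
  a_10 = 1·116 + 1·67 + 1·43 + -1·20 = 206
  a_11 = 1·206 + 1·116 + 1·67 + -1·43 = 346

1,1,1,-1 ; 346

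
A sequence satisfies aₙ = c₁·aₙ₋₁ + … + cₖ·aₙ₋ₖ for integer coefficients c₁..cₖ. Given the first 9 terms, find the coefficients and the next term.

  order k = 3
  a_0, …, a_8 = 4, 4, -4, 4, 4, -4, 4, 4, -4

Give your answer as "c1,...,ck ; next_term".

  a_3 = 0·-4 + 0·4 + 1·4 = 4
  a_4 = 0·4 + 0·-4 + 1·4 = 4
  a_5 = 0·4 + 0·4 + 1·-4 = -4
  a_6 = 0·-4 + 0·4 + 1·4 = 4
  a_7 = 0·4 + 0·-4 + 1·4 = 4
  a_8 = 0·4 + 0·4 + 1·-4 = -4
  a_9 = 0·-4 + 0·4 + 1·4 = 4

0,0,1 ; 4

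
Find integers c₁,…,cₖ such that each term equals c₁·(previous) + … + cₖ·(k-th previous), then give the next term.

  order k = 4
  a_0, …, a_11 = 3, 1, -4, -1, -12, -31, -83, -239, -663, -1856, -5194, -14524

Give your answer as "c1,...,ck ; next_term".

2,2,1,-1 ; -40629

  a_4 = 2·-1 + 2·-4 + 1·1 + -1·3 = -12
  a_5 = 2·-12 + 2·-1 + 1·-4 + -1·1 = -31
  a_6 = 2·-31 + 2·-12 + 1·-1 + -1·-4 = -83
  a_7 = 2·-83 + 2·-31 + 1·-12 + -1·-1 = -239
  a_8 = 2·-239 + 2·-83 + 1·-31 + -1·-12 = -663
  a_9 = 2·-663 + 2·-239 + 1·-83 + -1·-31 = -1856
  a_10 = 2·-1856 + 2·-663 + 1·-239 + -1·-83 = -5194
  a_11 = 2·-5194 + 2·-1856 + 1·-663 + -1·-239 = -14524
  a_12 = 2·-14524 + 2·-5194 + 1·-1856 + -1·-663 = -40629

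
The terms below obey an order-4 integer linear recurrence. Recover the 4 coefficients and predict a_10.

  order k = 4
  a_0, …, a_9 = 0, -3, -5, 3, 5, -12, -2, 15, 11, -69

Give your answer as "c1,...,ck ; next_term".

  a_4 = -2·3 + -1·-5 + -2·-3 + 3·0 = 5
  a_5 = -2·5 + -1·3 + -2·-5 + 3·-3 = -12
  a_6 = -2·-12 + -1·5 + -2·3 + 3·-5 = -2
  a_7 = -2·-2 + -1·-12 + -2·5 + 3·3 = 15
  a_8 = -2·15 + -1·-2 + -2·-12 + 3·5 = 11
  a_9 = -2·11 + -1·15 + -2·-2 + 3·-12 = -69
  a_10 = -2·-69 + -1·11 + -2·15 + 3·-2 = 91

-2,-1,-2,3 ; 91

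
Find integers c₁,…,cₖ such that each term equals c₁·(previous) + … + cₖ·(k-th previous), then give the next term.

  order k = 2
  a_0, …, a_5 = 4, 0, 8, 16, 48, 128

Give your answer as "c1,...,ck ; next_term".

2,2 ; 352

  a_2 = 2·0 + 2·4 = 8
  a_3 = 2·8 + 2·0 = 16
  a_4 = 2·16 + 2·8 = 48
  a_5 = 2·48 + 2·16 = 128
  a_6 = 2·128 + 2·48 = 352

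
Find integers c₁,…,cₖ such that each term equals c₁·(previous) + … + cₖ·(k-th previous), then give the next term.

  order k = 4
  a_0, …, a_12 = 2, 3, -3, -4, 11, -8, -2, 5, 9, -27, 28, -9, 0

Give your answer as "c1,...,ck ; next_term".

  a_4 = -1·-4 + 0·-3 + 1·3 + 2·2 = 11
  a_5 = -1·11 + 0·-4 + 1·-3 + 2·3 = -8
  a_6 = -1·-8 + 0·11 + 1·-4 + 2·-3 = -2
  a_7 = -1·-2 + 0·-8 + 1·11 + 2·-4 = 5
  a_8 = -1·5 + 0·-2 + 1·-8 + 2·11 = 9
  a_9 = -1·9 + 0·5 + 1·-2 + 2·-8 = -27
  a_10 = -1·-27 + 0·9 + 1·5 + 2·-2 = 28
  a_11 = -1·28 + 0·-27 + 1·9 + 2·5 = -9
  a_12 = -1·-9 + 0·28 + 1·-27 + 2·9 = 0
  a_13 = -1·0 + 0·-9 + 1·28 + 2·-27 = -26

-1,0,1,2 ; -26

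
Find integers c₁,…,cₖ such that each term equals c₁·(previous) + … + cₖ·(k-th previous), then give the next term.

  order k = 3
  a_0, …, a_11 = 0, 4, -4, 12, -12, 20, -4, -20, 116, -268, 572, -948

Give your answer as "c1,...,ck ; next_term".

  a_3 = -2·-4 + 1·4 + 4·0 = 12
  a_4 = -2·12 + 1·-4 + 4·4 = -12
  a_5 = -2·-12 + 1·12 + 4·-4 = 20
  a_6 = -2·20 + 1·-12 + 4·12 = -4
  a_7 = -2·-4 + 1·20 + 4·-12 = -20
  a_8 = -2·-20 + 1·-4 + 4·20 = 116
  a_9 = -2·116 + 1·-20 + 4·-4 = -268
  a_10 = -2·-268 + 1·116 + 4·-20 = 572
  a_11 = -2·572 + 1·-268 + 4·116 = -948
  a_12 = -2·-948 + 1·572 + 4·-268 = 1396

-2,1,4 ; 1396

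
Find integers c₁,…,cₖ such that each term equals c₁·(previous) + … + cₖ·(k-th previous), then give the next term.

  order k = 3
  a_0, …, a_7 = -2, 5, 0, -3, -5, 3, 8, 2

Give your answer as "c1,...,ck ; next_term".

  a_3 = 0·0 + -1·5 + -1·-2 = -3
  a_4 = 0·-3 + -1·0 + -1·5 = -5
  a_5 = 0·-5 + -1·-3 + -1·0 = 3
  a_6 = 0·3 + -1·-5 + -1·-3 = 8
  a_7 = 0·8 + -1·3 + -1·-5 = 2
  a_8 = 0·2 + -1·8 + -1·3 = -11

0,-1,-1 ; -11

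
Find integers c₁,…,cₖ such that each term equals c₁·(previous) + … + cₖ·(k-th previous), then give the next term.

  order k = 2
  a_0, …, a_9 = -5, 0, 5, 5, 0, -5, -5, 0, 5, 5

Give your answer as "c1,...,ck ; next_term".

  a_2 = 1·0 + -1·-5 = 5
  a_3 = 1·5 + -1·0 = 5
  a_4 = 1·5 + -1·5 = 0
  a_5 = 1·0 + -1·5 = -5
  a_6 = 1·-5 + -1·0 = -5
  a_7 = 1·-5 + -1·-5 = 0
  a_8 = 1·0 + -1·-5 = 5
  a_9 = 1·5 + -1·0 = 5
  a_10 = 1·5 + -1·5 = 0

1,-1 ; 0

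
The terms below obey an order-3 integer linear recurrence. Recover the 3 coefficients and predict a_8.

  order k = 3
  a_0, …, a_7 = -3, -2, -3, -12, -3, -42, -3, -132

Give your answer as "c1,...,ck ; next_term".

  a_3 = -1·-3 + 3·-2 + 3·-3 = -12
  a_4 = -1·-12 + 3·-3 + 3·-2 = -3
  a_5 = -1·-3 + 3·-12 + 3·-3 = -42
  a_6 = -1·-42 + 3·-3 + 3·-12 = -3
  a_7 = -1·-3 + 3·-42 + 3·-3 = -132
  a_8 = -1·-132 + 3·-3 + 3·-42 = -3

-1,3,3 ; -3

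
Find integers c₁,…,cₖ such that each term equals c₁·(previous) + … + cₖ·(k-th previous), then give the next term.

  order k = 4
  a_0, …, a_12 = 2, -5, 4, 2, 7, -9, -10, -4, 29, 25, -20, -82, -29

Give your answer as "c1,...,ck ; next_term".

1,-1,-1,2 ; 123

  a_4 = 1·2 + -1·4 + -1·-5 + 2·2 = 7
  a_5 = 1·7 + -1·2 + -1·4 + 2·-5 = -9
  a_6 = 1·-9 + -1·7 + -1·2 + 2·4 = -10
  a_7 = 1·-10 + -1·-9 + -1·7 + 2·2 = -4
  a_8 = 1·-4 + -1·-10 + -1·-9 + 2·7 = 29
  a_9 = 1·29 + -1·-4 + -1·-10 + 2·-9 = 25
  a_10 = 1·25 + -1·29 + -1·-4 + 2·-10 = -20
  a_11 = 1·-20 + -1·25 + -1·29 + 2·-4 = -82
  a_12 = 1·-82 + -1·-20 + -1·25 + 2·29 = -29
  a_13 = 1·-29 + -1·-82 + -1·-20 + 2·25 = 123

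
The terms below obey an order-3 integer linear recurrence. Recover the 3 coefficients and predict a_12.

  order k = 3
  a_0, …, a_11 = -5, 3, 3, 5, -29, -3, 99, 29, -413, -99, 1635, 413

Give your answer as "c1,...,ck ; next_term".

  a_3 = -1·3 + -4·3 + -4·-5 = 5
  a_4 = -1·5 + -4·3 + -4·3 = -29
  a_5 = -1·-29 + -4·5 + -4·3 = -3
  a_6 = -1·-3 + -4·-29 + -4·5 = 99
  a_7 = -1·99 + -4·-3 + -4·-29 = 29
  a_8 = -1·29 + -4·99 + -4·-3 = -413
  a_9 = -1·-413 + -4·29 + -4·99 = -99
  a_10 = -1·-99 + -4·-413 + -4·29 = 1635
  a_11 = -1·1635 + -4·-99 + -4·-413 = 413
  a_12 = -1·413 + -4·1635 + -4·-99 = -6557

-1,-4,-4 ; -6557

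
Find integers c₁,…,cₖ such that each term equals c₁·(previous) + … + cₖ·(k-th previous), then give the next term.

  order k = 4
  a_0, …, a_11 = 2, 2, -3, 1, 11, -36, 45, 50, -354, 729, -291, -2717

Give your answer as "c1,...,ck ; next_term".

-2,-3,3,-1 ; 8848

  a_4 = -2·1 + -3·-3 + 3·2 + -1·2 = 11
  a_5 = -2·11 + -3·1 + 3·-3 + -1·2 = -36
  a_6 = -2·-36 + -3·11 + 3·1 + -1·-3 = 45
  a_7 = -2·45 + -3·-36 + 3·11 + -1·1 = 50
  a_8 = -2·50 + -3·45 + 3·-36 + -1·11 = -354
  a_9 = -2·-354 + -3·50 + 3·45 + -1·-36 = 729
  a_10 = -2·729 + -3·-354 + 3·50 + -1·45 = -291
  a_11 = -2·-291 + -3·729 + 3·-354 + -1·50 = -2717
  a_12 = -2·-2717 + -3·-291 + 3·729 + -1·-354 = 8848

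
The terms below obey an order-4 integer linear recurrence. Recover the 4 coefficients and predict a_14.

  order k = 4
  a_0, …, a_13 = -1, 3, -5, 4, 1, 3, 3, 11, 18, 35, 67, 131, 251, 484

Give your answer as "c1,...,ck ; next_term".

1,1,1,1 ; 933

  a_4 = 1·4 + 1·-5 + 1·3 + 1·-1 = 1
  a_5 = 1·1 + 1·4 + 1·-5 + 1·3 = 3
  a_6 = 1·3 + 1·1 + 1·4 + 1·-5 = 3
  a_7 = 1·3 + 1·3 + 1·1 + 1·4 = 11
  a_8 = 1·11 + 1·3 + 1·3 + 1·1 = 18
  a_9 = 1·18 + 1·11 + 1·3 + 1·3 = 35
  a_10 = 1·35 + 1·18 + 1·11 + 1·3 = 67
  a_11 = 1·67 + 1·35 + 1·18 + 1·11 = 131
  a_12 = 1·131 + 1·67 + 1·35 + 1·18 = 251
  a_13 = 1·251 + 1·131 + 1·67 + 1·35 = 484
  a_14 = 1·484 + 1·251 + 1·131 + 1·67 = 933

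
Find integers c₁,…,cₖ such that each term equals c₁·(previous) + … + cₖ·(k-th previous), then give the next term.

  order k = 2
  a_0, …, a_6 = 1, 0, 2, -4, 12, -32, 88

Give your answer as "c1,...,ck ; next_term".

  a_2 = -2·0 + 2·1 = 2
  a_3 = -2·2 + 2·0 = -4
  a_4 = -2·-4 + 2·2 = 12
  a_5 = -2·12 + 2·-4 = -32
  a_6 = -2·-32 + 2·12 = 88
  a_7 = -2·88 + 2·-32 = -240

-2,2 ; -240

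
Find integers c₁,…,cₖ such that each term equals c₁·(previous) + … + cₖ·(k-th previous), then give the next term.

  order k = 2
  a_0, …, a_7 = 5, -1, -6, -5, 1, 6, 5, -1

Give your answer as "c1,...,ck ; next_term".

1,-1 ; -6

  a_2 = 1·-1 + -1·5 = -6
  a_3 = 1·-6 + -1·-1 = -5
  a_4 = 1·-5 + -1·-6 = 1
  a_5 = 1·1 + -1·-5 = 6
  a_6 = 1·6 + -1·1 = 5
  a_7 = 1·5 + -1·6 = -1
  a_8 = 1·-1 + -1·5 = -6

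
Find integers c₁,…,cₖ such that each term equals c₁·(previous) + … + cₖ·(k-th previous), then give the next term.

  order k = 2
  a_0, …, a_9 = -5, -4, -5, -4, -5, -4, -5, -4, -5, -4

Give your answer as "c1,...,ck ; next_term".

  a_2 = 0·-4 + 1·-5 = -5
  a_3 = 0·-5 + 1·-4 = -4
  a_4 = 0·-4 + 1·-5 = -5
  a_5 = 0·-5 + 1·-4 = -4
  a_6 = 0·-4 + 1·-5 = -5
  a_7 = 0·-5 + 1·-4 = -4
  a_8 = 0·-4 + 1·-5 = -5
  a_9 = 0·-5 + 1·-4 = -4
  a_10 = 0·-4 + 1·-5 = -5

0,1 ; -5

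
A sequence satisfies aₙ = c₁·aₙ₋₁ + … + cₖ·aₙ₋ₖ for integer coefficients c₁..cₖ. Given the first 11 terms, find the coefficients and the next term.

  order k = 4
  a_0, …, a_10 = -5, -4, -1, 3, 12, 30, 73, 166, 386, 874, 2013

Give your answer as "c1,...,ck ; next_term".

  a_4 = 1·3 + 4·-1 + -2·-4 + -1·-5 = 12
  a_5 = 1·12 + 4·3 + -2·-1 + -1·-4 = 30
  a_6 = 1·30 + 4·12 + -2·3 + -1·-1 = 73
  a_7 = 1·73 + 4·30 + -2·12 + -1·3 = 166
  a_8 = 1·166 + 4·73 + -2·30 + -1·12 = 386
  a_9 = 1·386 + 4·166 + -2·73 + -1·30 = 874
  a_10 = 1·874 + 4·386 + -2·166 + -1·73 = 2013
  a_11 = 1·2013 + 4·874 + -2·386 + -1·166 = 4571

1,4,-2,-1 ; 4571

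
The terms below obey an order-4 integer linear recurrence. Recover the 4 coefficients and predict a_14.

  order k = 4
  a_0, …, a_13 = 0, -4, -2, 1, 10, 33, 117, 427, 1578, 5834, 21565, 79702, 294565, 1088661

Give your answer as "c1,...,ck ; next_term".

  a_4 = 4·1 + -1·-2 + -1·-4 + 2·0 = 10
  a_5 = 4·10 + -1·1 + -1·-2 + 2·-4 = 33
  a_6 = 4·33 + -1·10 + -1·1 + 2·-2 = 117
  a_7 = 4·117 + -1·33 + -1·10 + 2·1 = 427
  a_8 = 4·427 + -1·117 + -1·33 + 2·10 = 1578
  a_9 = 4·1578 + -1·427 + -1·117 + 2·33 = 5834
  a_10 = 4·5834 + -1·1578 + -1·427 + 2·117 = 21565
  a_11 = 4·21565 + -1·5834 + -1·1578 + 2·427 = 79702
  a_12 = 4·79702 + -1·21565 + -1·5834 + 2·1578 = 294565
  a_13 = 4·294565 + -1·79702 + -1·21565 + 2·5834 = 1088661
  a_14 = 4·1088661 + -1·294565 + -1·79702 + 2·21565 = 4023507

4,-1,-1,2 ; 4023507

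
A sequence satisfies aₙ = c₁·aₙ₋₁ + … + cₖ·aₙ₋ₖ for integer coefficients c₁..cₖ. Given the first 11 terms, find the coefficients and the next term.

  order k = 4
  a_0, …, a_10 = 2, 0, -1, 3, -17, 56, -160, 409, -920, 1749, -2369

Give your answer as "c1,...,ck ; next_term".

  a_4 = -4·3 + -3·-1 + 3·0 + -4·2 = -17
  a_5 = -4·-17 + -3·3 + 3·-1 + -4·0 = 56
  a_6 = -4·56 + -3·-17 + 3·3 + -4·-1 = -160
  a_7 = -4·-160 + -3·56 + 3·-17 + -4·3 = 409
  a_8 = -4·409 + -3·-160 + 3·56 + -4·-17 = -920
  a_9 = -4·-920 + -3·409 + 3·-160 + -4·56 = 1749
  a_10 = -4·1749 + -3·-920 + 3·409 + -4·-160 = -2369
  a_11 = -4·-2369 + -3·1749 + 3·-920 + -4·409 = -167

-4,-3,3,-4 ; -167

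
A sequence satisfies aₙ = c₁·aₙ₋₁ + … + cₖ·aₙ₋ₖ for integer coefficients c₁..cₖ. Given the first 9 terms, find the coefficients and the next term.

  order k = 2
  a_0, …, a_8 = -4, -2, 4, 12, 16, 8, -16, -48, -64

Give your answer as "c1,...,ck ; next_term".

  a_2 = 2·-2 + -2·-4 = 4
  a_3 = 2·4 + -2·-2 = 12
  a_4 = 2·12 + -2·4 = 16
  a_5 = 2·16 + -2·12 = 8
  a_6 = 2·8 + -2·16 = -16
  a_7 = 2·-16 + -2·8 = -48
  a_8 = 2·-48 + -2·-16 = -64
  a_9 = 2·-64 + -2·-48 = -32

2,-2 ; -32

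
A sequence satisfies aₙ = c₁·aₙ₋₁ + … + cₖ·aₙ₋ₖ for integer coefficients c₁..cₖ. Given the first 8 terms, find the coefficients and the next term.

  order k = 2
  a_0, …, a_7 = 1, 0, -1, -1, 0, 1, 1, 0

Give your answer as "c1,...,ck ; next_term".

1,-1 ; -1

  a_2 = 1·0 + -1·1 = -1
  a_3 = 1·-1 + -1·0 = -1
  a_4 = 1·-1 + -1·-1 = 0
  a_5 = 1·0 + -1·-1 = 1
  a_6 = 1·1 + -1·0 = 1
  a_7 = 1·1 + -1·1 = 0
  a_8 = 1·0 + -1·1 = -1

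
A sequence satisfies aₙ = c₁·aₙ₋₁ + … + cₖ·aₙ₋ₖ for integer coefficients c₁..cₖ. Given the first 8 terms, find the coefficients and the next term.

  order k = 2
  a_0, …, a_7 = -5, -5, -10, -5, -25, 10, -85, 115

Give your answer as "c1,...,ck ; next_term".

-1,3 ; -370

  a_2 = -1·-5 + 3·-5 = -10
  a_3 = -1·-10 + 3·-5 = -5
  a_4 = -1·-5 + 3·-10 = -25
  a_5 = -1·-25 + 3·-5 = 10
  a_6 = -1·10 + 3·-25 = -85
  a_7 = -1·-85 + 3·10 = 115
  a_8 = -1·115 + 3·-85 = -370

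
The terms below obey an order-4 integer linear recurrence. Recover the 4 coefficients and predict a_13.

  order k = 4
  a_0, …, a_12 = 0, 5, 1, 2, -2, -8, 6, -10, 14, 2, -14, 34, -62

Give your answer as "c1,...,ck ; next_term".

  a_4 = -1·2 + 0·1 + 0·5 + -2·0 = -2
  a_5 = -1·-2 + 0·2 + 0·1 + -2·5 = -8
  a_6 = -1·-8 + 0·-2 + 0·2 + -2·1 = 6
  a_7 = -1·6 + 0·-8 + 0·-2 + -2·2 = -10
  a_8 = -1·-10 + 0·6 + 0·-8 + -2·-2 = 14
  a_9 = -1·14 + 0·-10 + 0·6 + -2·-8 = 2
  a_10 = -1·2 + 0·14 + 0·-10 + -2·6 = -14
  a_11 = -1·-14 + 0·2 + 0·14 + -2·-10 = 34
  a_12 = -1·34 + 0·-14 + 0·2 + -2·14 = -62
  a_13 = -1·-62 + 0·34 + 0·-14 + -2·2 = 58

-1,0,0,-2 ; 58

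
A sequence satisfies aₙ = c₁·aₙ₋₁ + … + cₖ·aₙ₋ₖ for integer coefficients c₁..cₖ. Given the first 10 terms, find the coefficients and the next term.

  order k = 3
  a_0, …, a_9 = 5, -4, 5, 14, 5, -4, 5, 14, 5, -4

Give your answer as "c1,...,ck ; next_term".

1,-1,1 ; 5

  a_3 = 1·5 + -1·-4 + 1·5 = 14
  a_4 = 1·14 + -1·5 + 1·-4 = 5
  a_5 = 1·5 + -1·14 + 1·5 = -4
  a_6 = 1·-4 + -1·5 + 1·14 = 5
  a_7 = 1·5 + -1·-4 + 1·5 = 14
  a_8 = 1·14 + -1·5 + 1·-4 = 5
  a_9 = 1·5 + -1·14 + 1·5 = -4
  a_10 = 1·-4 + -1·5 + 1·14 = 5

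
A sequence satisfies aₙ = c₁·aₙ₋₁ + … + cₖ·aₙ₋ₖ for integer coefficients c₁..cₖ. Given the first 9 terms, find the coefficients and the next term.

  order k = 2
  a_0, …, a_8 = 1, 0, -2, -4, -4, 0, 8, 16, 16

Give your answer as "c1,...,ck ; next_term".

2,-2 ; 0

  a_2 = 2·0 + -2·1 = -2
  a_3 = 2·-2 + -2·0 = -4
  a_4 = 2·-4 + -2·-2 = -4
  a_5 = 2·-4 + -2·-4 = 0
  a_6 = 2·0 + -2·-4 = 8
  a_7 = 2·8 + -2·0 = 16
  a_8 = 2·16 + -2·8 = 16
  a_9 = 2·16 + -2·16 = 0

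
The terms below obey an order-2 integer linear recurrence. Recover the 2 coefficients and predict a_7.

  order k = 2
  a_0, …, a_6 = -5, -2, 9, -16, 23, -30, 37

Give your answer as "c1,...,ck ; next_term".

-2,-1 ; -44

  a_2 = -2·-2 + -1·-5 = 9
  a_3 = -2·9 + -1·-2 = -16
  a_4 = -2·-16 + -1·9 = 23
  a_5 = -2·23 + -1·-16 = -30
  a_6 = -2·-30 + -1·23 = 37
  a_7 = -2·37 + -1·-30 = -44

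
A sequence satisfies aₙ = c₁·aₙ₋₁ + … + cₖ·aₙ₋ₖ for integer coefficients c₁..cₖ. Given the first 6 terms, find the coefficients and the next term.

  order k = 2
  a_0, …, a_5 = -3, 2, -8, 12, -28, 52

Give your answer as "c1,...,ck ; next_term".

-1,2 ; -108

  a_2 = -1·2 + 2·-3 = -8
  a_3 = -1·-8 + 2·2 = 12
  a_4 = -1·12 + 2·-8 = -28
  a_5 = -1·-28 + 2·12 = 52
  a_6 = -1·52 + 2·-28 = -108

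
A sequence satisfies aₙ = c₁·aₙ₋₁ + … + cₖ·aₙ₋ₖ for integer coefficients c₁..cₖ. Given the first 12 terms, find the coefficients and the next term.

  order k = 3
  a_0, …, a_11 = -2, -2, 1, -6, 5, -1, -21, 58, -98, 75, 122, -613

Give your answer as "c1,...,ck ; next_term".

  a_3 = -2·1 + -1·-2 + 3·-2 = -6
  a_4 = -2·-6 + -1·1 + 3·-2 = 5
  a_5 = -2·5 + -1·-6 + 3·1 = -1
  a_6 = -2·-1 + -1·5 + 3·-6 = -21
  a_7 = -2·-21 + -1·-1 + 3·5 = 58
  a_8 = -2·58 + -1·-21 + 3·-1 = -98
  a_9 = -2·-98 + -1·58 + 3·-21 = 75
  a_10 = -2·75 + -1·-98 + 3·58 = 122
  a_11 = -2·122 + -1·75 + 3·-98 = -613
  a_12 = -2·-613 + -1·122 + 3·75 = 1329

-2,-1,3 ; 1329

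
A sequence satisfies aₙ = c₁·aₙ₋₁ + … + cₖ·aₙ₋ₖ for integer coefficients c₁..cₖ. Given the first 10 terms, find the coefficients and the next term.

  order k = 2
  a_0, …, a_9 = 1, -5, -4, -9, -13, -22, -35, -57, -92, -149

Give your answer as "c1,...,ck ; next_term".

  a_2 = 1·-5 + 1·1 = -4
  a_3 = 1·-4 + 1·-5 = -9
  a_4 = 1·-9 + 1·-4 = -13
  a_5 = 1·-13 + 1·-9 = -22
  a_6 = 1·-22 + 1·-13 = -35
  a_7 = 1·-35 + 1·-22 = -57
  a_8 = 1·-57 + 1·-35 = -92
  a_9 = 1·-92 + 1·-57 = -149
  a_10 = 1·-149 + 1·-92 = -241

1,1 ; -241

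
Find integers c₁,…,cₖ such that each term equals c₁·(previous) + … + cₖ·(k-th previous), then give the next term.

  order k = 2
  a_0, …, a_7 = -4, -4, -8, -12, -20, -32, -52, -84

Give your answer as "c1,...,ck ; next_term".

1,1 ; -136

  a_2 = 1·-4 + 1·-4 = -8
  a_3 = 1·-8 + 1·-4 = -12
  a_4 = 1·-12 + 1·-8 = -20
  a_5 = 1·-20 + 1·-12 = -32
  a_6 = 1·-32 + 1·-20 = -52
  a_7 = 1·-52 + 1·-32 = -84
  a_8 = 1·-84 + 1·-52 = -136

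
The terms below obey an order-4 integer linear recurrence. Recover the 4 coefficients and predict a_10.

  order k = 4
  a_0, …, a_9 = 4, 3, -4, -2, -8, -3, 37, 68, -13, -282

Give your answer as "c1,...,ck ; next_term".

1,-3,-2,-3 ; -490

  a_4 = 1·-2 + -3·-4 + -2·3 + -3·4 = -8
  a_5 = 1·-8 + -3·-2 + -2·-4 + -3·3 = -3
  a_6 = 1·-3 + -3·-8 + -2·-2 + -3·-4 = 37
  a_7 = 1·37 + -3·-3 + -2·-8 + -3·-2 = 68
  a_8 = 1·68 + -3·37 + -2·-3 + -3·-8 = -13
  a_9 = 1·-13 + -3·68 + -2·37 + -3·-3 = -282
  a_10 = 1·-282 + -3·-13 + -2·68 + -3·37 = -490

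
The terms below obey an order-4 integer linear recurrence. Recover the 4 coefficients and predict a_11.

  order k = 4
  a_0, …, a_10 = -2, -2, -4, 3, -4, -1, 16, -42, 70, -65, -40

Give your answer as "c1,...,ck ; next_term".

  a_4 = -2·3 + -1·-4 + 2·-2 + -1·-2 = -4
  a_5 = -2·-4 + -1·3 + 2·-4 + -1·-2 = -1
  a_6 = -2·-1 + -1·-4 + 2·3 + -1·-4 = 16
  a_7 = -2·16 + -1·-1 + 2·-4 + -1·3 = -42
  a_8 = -2·-42 + -1·16 + 2·-1 + -1·-4 = 70
  a_9 = -2·70 + -1·-42 + 2·16 + -1·-1 = -65
  a_10 = -2·-65 + -1·70 + 2·-42 + -1·16 = -40
  a_11 = -2·-40 + -1·-65 + 2·70 + -1·-42 = 327

-2,-1,2,-1 ; 327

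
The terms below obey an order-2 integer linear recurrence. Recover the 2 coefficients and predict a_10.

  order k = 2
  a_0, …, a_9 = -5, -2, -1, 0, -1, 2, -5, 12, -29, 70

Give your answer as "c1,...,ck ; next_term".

-2,1 ; -169

  a_2 = -2·-2 + 1·-5 = -1
  a_3 = -2·-1 + 1·-2 = 0
  a_4 = -2·0 + 1·-1 = -1
  a_5 = -2·-1 + 1·0 = 2
  a_6 = -2·2 + 1·-1 = -5
  a_7 = -2·-5 + 1·2 = 12
  a_8 = -2·12 + 1·-5 = -29
  a_9 = -2·-29 + 1·12 = 70
  a_10 = -2·70 + 1·-29 = -169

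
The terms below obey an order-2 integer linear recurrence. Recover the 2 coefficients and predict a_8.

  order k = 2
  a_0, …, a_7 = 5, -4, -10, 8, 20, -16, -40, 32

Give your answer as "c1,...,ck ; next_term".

  a_2 = 0·-4 + -2·5 = -10
  a_3 = 0·-10 + -2·-4 = 8
  a_4 = 0·8 + -2·-10 = 20
  a_5 = 0·20 + -2·8 = -16
  a_6 = 0·-16 + -2·20 = -40
  a_7 = 0·-40 + -2·-16 = 32
  a_8 = 0·32 + -2·-40 = 80

0,-2 ; 80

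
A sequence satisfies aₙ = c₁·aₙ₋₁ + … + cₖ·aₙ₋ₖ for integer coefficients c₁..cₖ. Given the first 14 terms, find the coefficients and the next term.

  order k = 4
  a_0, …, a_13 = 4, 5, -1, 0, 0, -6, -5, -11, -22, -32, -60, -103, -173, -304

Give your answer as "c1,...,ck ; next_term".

1,1,1,-1 ; -520

  a_4 = 1·0 + 1·-1 + 1·5 + -1·4 = 0
  a_5 = 1·0 + 1·0 + 1·-1 + -1·5 = -6
  a_6 = 1·-6 + 1·0 + 1·0 + -1·-1 = -5
  a_7 = 1·-5 + 1·-6 + 1·0 + -1·0 = -11
  a_8 = 1·-11 + 1·-5 + 1·-6 + -1·0 = -22
  a_9 = 1·-22 + 1·-11 + 1·-5 + -1·-6 = -32
  a_10 = 1·-32 + 1·-22 + 1·-11 + -1·-5 = -60
  a_11 = 1·-60 + 1·-32 + 1·-22 + -1·-11 = -103
  a_12 = 1·-103 + 1·-60 + 1·-32 + -1·-22 = -173
  a_13 = 1·-173 + 1·-103 + 1·-60 + -1·-32 = -304
  a_14 = 1·-304 + 1·-173 + 1·-103 + -1·-60 = -520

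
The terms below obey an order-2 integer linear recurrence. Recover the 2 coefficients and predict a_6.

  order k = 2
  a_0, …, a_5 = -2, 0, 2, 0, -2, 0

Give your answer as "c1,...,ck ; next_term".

0,-1 ; 2

  a_2 = 0·0 + -1·-2 = 2
  a_3 = 0·2 + -1·0 = 0
  a_4 = 0·0 + -1·2 = -2
  a_5 = 0·-2 + -1·0 = 0
  a_6 = 0·0 + -1·-2 = 2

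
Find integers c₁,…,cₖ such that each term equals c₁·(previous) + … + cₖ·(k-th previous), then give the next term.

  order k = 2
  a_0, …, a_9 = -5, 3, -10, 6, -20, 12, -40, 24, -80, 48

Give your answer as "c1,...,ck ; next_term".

  a_2 = 0·3 + 2·-5 = -10
  a_3 = 0·-10 + 2·3 = 6
  a_4 = 0·6 + 2·-10 = -20
  a_5 = 0·-20 + 2·6 = 12
  a_6 = 0·12 + 2·-20 = -40
  a_7 = 0·-40 + 2·12 = 24
  a_8 = 0·24 + 2·-40 = -80
  a_9 = 0·-80 + 2·24 = 48
  a_10 = 0·48 + 2·-80 = -160

0,2 ; -160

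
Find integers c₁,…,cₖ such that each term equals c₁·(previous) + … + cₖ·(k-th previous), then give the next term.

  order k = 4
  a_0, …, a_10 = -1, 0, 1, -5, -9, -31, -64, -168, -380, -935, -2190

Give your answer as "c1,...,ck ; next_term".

  a_4 = 2·-5 + 2·1 + -3·0 + 1·-1 = -9
  a_5 = 2·-9 + 2·-5 + -3·1 + 1·0 = -31
  a_6 = 2·-31 + 2·-9 + -3·-5 + 1·1 = -64
  a_7 = 2·-64 + 2·-31 + -3·-9 + 1·-5 = -168
  a_8 = 2·-168 + 2·-64 + -3·-31 + 1·-9 = -380
  a_9 = 2·-380 + 2·-168 + -3·-64 + 1·-31 = -935
  a_10 = 2·-935 + 2·-380 + -3·-168 + 1·-64 = -2190
  a_11 = 2·-2190 + 2·-935 + -3·-380 + 1·-168 = -5278

2,2,-3,1 ; -5278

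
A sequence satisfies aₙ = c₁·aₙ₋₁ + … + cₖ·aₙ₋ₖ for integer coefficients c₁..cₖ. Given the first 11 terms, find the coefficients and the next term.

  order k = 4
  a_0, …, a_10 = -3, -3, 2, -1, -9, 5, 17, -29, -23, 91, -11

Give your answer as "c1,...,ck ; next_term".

  a_4 = -1·-1 + -2·2 + 0·-3 + 2·-3 = -9
  a_5 = -1·-9 + -2·-1 + 0·2 + 2·-3 = 5
  a_6 = -1·5 + -2·-9 + 0·-1 + 2·2 = 17
  a_7 = -1·17 + -2·5 + 0·-9 + 2·-1 = -29
  a_8 = -1·-29 + -2·17 + 0·5 + 2·-9 = -23
  a_9 = -1·-23 + -2·-29 + 0·17 + 2·5 = 91
  a_10 = -1·91 + -2·-23 + 0·-29 + 2·17 = -11
  a_11 = -1·-11 + -2·91 + 0·-23 + 2·-29 = -229

-1,-2,0,2 ; -229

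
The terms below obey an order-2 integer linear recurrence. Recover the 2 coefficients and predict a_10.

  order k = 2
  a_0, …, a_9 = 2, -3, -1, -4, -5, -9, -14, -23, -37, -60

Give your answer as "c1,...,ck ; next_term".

  a_2 = 1·-3 + 1·2 = -1
  a_3 = 1·-1 + 1·-3 = -4
  a_4 = 1·-4 + 1·-1 = -5
  a_5 = 1·-5 + 1·-4 = -9
  a_6 = 1·-9 + 1·-5 = -14
  a_7 = 1·-14 + 1·-9 = -23
  a_8 = 1·-23 + 1·-14 = -37
  a_9 = 1·-37 + 1·-23 = -60
  a_10 = 1·-60 + 1·-37 = -97

1,1 ; -97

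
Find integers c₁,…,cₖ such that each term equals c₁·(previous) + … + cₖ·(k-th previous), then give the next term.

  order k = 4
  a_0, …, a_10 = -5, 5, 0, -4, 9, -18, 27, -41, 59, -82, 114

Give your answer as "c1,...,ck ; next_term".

-1,1,0,-1 ; -155

  a_4 = -1·-4 + 1·0 + 0·5 + -1·-5 = 9
  a_5 = -1·9 + 1·-4 + 0·0 + -1·5 = -18
  a_6 = -1·-18 + 1·9 + 0·-4 + -1·0 = 27
  a_7 = -1·27 + 1·-18 + 0·9 + -1·-4 = -41
  a_8 = -1·-41 + 1·27 + 0·-18 + -1·9 = 59
  a_9 = -1·59 + 1·-41 + 0·27 + -1·-18 = -82
  a_10 = -1·-82 + 1·59 + 0·-41 + -1·27 = 114
  a_11 = -1·114 + 1·-82 + 0·59 + -1·-41 = -155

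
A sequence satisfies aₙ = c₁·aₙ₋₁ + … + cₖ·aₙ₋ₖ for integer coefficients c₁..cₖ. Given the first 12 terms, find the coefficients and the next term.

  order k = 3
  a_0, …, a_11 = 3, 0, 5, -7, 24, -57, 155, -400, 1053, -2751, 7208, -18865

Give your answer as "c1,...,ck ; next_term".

  a_3 = -2·5 + 2·0 + 1·3 = -7
  a_4 = -2·-7 + 2·5 + 1·0 = 24
  a_5 = -2·24 + 2·-7 + 1·5 = -57
  a_6 = -2·-57 + 2·24 + 1·-7 = 155
  a_7 = -2·155 + 2·-57 + 1·24 = -400
  a_8 = -2·-400 + 2·155 + 1·-57 = 1053
  a_9 = -2·1053 + 2·-400 + 1·155 = -2751
  a_10 = -2·-2751 + 2·1053 + 1·-400 = 7208
  a_11 = -2·7208 + 2·-2751 + 1·1053 = -18865
  a_12 = -2·-18865 + 2·7208 + 1·-2751 = 49395

-2,2,1 ; 49395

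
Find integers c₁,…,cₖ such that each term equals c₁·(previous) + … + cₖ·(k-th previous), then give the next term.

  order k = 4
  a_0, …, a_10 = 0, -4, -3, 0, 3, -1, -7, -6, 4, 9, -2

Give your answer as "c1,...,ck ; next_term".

1,-1,0,1 ; -17

  a_4 = 1·0 + -1·-3 + 0·-4 + 1·0 = 3
  a_5 = 1·3 + -1·0 + 0·-3 + 1·-4 = -1
  a_6 = 1·-1 + -1·3 + 0·0 + 1·-3 = -7
  a_7 = 1·-7 + -1·-1 + 0·3 + 1·0 = -6
  a_8 = 1·-6 + -1·-7 + 0·-1 + 1·3 = 4
  a_9 = 1·4 + -1·-6 + 0·-7 + 1·-1 = 9
  a_10 = 1·9 + -1·4 + 0·-6 + 1·-7 = -2
  a_11 = 1·-2 + -1·9 + 0·4 + 1·-6 = -17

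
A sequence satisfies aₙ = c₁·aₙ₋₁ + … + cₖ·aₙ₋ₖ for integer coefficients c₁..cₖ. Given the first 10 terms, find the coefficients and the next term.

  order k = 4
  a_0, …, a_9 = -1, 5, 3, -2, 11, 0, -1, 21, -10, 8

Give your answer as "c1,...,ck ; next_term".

  a_4 = -1·-2 + 0·3 + 2·5 + 1·-1 = 11
  a_5 = -1·11 + 0·-2 + 2·3 + 1·5 = 0
  a_6 = -1·0 + 0·11 + 2·-2 + 1·3 = -1
  a_7 = -1·-1 + 0·0 + 2·11 + 1·-2 = 21
  a_8 = -1·21 + 0·-1 + 2·0 + 1·11 = -10
  a_9 = -1·-10 + 0·21 + 2·-1 + 1·0 = 8
  a_10 = -1·8 + 0·-10 + 2·21 + 1·-1 = 33

-1,0,2,1 ; 33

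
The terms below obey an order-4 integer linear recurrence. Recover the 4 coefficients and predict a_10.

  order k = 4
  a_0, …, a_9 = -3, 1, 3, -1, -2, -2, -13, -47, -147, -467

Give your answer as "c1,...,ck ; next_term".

4,-3,2,-3 ; -1482

  a_4 = 4·-1 + -3·3 + 2·1 + -3·-3 = -2
  a_5 = 4·-2 + -3·-1 + 2·3 + -3·1 = -2
  a_6 = 4·-2 + -3·-2 + 2·-1 + -3·3 = -13
  a_7 = 4·-13 + -3·-2 + 2·-2 + -3·-1 = -47
  a_8 = 4·-47 + -3·-13 + 2·-2 + -3·-2 = -147
  a_9 = 4·-147 + -3·-47 + 2·-13 + -3·-2 = -467
  a_10 = 4·-467 + -3·-147 + 2·-47 + -3·-13 = -1482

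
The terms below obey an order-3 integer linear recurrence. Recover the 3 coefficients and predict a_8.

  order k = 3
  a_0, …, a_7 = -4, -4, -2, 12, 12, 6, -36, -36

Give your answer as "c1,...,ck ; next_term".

0,0,-3 ; -18

  a_3 = 0·-2 + 0·-4 + -3·-4 = 12
  a_4 = 0·12 + 0·-2 + -3·-4 = 12
  a_5 = 0·12 + 0·12 + -3·-2 = 6
  a_6 = 0·6 + 0·12 + -3·12 = -36
  a_7 = 0·-36 + 0·6 + -3·12 = -36
  a_8 = 0·-36 + 0·-36 + -3·6 = -18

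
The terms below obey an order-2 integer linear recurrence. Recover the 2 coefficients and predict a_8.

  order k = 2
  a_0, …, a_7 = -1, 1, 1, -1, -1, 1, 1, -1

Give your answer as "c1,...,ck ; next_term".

  a_2 = 0·1 + -1·-1 = 1
  a_3 = 0·1 + -1·1 = -1
  a_4 = 0·-1 + -1·1 = -1
  a_5 = 0·-1 + -1·-1 = 1
  a_6 = 0·1 + -1·-1 = 1
  a_7 = 0·1 + -1·1 = -1
  a_8 = 0·-1 + -1·1 = -1

0,-1 ; -1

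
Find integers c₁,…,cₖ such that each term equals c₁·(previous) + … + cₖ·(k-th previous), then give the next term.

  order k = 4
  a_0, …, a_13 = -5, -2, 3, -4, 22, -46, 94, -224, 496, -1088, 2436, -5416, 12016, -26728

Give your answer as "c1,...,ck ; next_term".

-2,0,-2,-2 ; 59416

  a_4 = -2·-4 + 0·3 + -2·-2 + -2·-5 = 22
  a_5 = -2·22 + 0·-4 + -2·3 + -2·-2 = -46
  a_6 = -2·-46 + 0·22 + -2·-4 + -2·3 = 94
  a_7 = -2·94 + 0·-46 + -2·22 + -2·-4 = -224
  a_8 = -2·-224 + 0·94 + -2·-46 + -2·22 = 496
  a_9 = -2·496 + 0·-224 + -2·94 + -2·-46 = -1088
  a_10 = -2·-1088 + 0·496 + -2·-224 + -2·94 = 2436
  a_11 = -2·2436 + 0·-1088 + -2·496 + -2·-224 = -5416
  a_12 = -2·-5416 + 0·2436 + -2·-1088 + -2·496 = 12016
  a_13 = -2·12016 + 0·-5416 + -2·2436 + -2·-1088 = -26728
  a_14 = -2·-26728 + 0·12016 + -2·-5416 + -2·2436 = 59416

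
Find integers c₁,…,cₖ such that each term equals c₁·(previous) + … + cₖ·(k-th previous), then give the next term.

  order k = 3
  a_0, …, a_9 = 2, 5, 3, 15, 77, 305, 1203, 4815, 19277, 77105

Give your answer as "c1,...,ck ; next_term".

  a_3 = 4·3 + -1·5 + 4·2 = 15
  a_4 = 4·15 + -1·3 + 4·5 = 77
  a_5 = 4·77 + -1·15 + 4·3 = 305
  a_6 = 4·305 + -1·77 + 4·15 = 1203
  a_7 = 4·1203 + -1·305 + 4·77 = 4815
  a_8 = 4·4815 + -1·1203 + 4·305 = 19277
  a_9 = 4·19277 + -1·4815 + 4·1203 = 77105
  a_10 = 4·77105 + -1·19277 + 4·4815 = 308403

4,-1,4 ; 308403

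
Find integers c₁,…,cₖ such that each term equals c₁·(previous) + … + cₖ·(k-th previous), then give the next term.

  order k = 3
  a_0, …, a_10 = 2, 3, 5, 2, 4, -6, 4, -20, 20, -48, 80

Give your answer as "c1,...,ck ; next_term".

  a_3 = 0·5 + 2·3 + -2·2 = 2
  a_4 = 0·2 + 2·5 + -2·3 = 4
  a_5 = 0·4 + 2·2 + -2·5 = -6
  a_6 = 0·-6 + 2·4 + -2·2 = 4
  a_7 = 0·4 + 2·-6 + -2·4 = -20
  a_8 = 0·-20 + 2·4 + -2·-6 = 20
  a_9 = 0·20 + 2·-20 + -2·4 = -48
  a_10 = 0·-48 + 2·20 + -2·-20 = 80
  a_11 = 0·80 + 2·-48 + -2·20 = -136

0,2,-2 ; -136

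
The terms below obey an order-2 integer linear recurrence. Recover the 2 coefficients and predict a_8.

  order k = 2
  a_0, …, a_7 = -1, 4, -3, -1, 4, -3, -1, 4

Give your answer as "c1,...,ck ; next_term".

  a_2 = -1·4 + -1·-1 = -3
  a_3 = -1·-3 + -1·4 = -1
  a_4 = -1·-1 + -1·-3 = 4
  a_5 = -1·4 + -1·-1 = -3
  a_6 = -1·-3 + -1·4 = -1
  a_7 = -1·-1 + -1·-3 = 4
  a_8 = -1·4 + -1·-1 = -3

-1,-1 ; -3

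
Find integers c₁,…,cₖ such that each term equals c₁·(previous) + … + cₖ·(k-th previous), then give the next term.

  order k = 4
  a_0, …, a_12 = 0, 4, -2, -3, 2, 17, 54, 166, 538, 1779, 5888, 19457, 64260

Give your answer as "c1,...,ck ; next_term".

  a_4 = 4·-3 + -3·-2 + 2·4 + 1·0 = 2
  a_5 = 4·2 + -3·-3 + 2·-2 + 1·4 = 17
  a_6 = 4·17 + -3·2 + 2·-3 + 1·-2 = 54
  a_7 = 4·54 + -3·17 + 2·2 + 1·-3 = 166
  a_8 = 4·166 + -3·54 + 2·17 + 1·2 = 538
  a_9 = 4·538 + -3·166 + 2·54 + 1·17 = 1779
  a_10 = 4·1779 + -3·538 + 2·166 + 1·54 = 5888
  a_11 = 4·5888 + -3·1779 + 2·538 + 1·166 = 19457
  a_12 = 4·19457 + -3·5888 + 2·1779 + 1·538 = 64260
  a_13 = 4·64260 + -3·19457 + 2·5888 + 1·1779 = 212224

4,-3,2,1 ; 212224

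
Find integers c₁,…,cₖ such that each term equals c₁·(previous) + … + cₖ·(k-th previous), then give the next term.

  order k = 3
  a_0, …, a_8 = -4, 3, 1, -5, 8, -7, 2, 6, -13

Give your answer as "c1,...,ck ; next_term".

  a_3 = -1·1 + 0·3 + 1·-4 = -5
  a_4 = -1·-5 + 0·1 + 1·3 = 8
  a_5 = -1·8 + 0·-5 + 1·1 = -7
  a_6 = -1·-7 + 0·8 + 1·-5 = 2
  a_7 = -1·2 + 0·-7 + 1·8 = 6
  a_8 = -1·6 + 0·2 + 1·-7 = -13
  a_9 = -1·-13 + 0·6 + 1·2 = 15

-1,0,1 ; 15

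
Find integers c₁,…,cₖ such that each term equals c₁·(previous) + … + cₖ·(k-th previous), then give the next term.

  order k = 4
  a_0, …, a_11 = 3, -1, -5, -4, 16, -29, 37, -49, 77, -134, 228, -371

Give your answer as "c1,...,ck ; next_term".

-2,-1,0,1 ; 591

  a_4 = -2·-4 + -1·-5 + 0·-1 + 1·3 = 16
  a_5 = -2·16 + -1·-4 + 0·-5 + 1·-1 = -29
  a_6 = -2·-29 + -1·16 + 0·-4 + 1·-5 = 37
  a_7 = -2·37 + -1·-29 + 0·16 + 1·-4 = -49
  a_8 = -2·-49 + -1·37 + 0·-29 + 1·16 = 77
  a_9 = -2·77 + -1·-49 + 0·37 + 1·-29 = -134
  a_10 = -2·-134 + -1·77 + 0·-49 + 1·37 = 228
  a_11 = -2·228 + -1·-134 + 0·77 + 1·-49 = -371
  a_12 = -2·-371 + -1·228 + 0·-134 + 1·77 = 591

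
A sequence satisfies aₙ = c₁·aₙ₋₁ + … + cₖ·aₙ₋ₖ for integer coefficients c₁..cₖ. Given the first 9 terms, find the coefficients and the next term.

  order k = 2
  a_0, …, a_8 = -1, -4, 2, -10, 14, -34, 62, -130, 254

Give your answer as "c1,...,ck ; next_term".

-1,2 ; -514

  a_2 = -1·-4 + 2·-1 = 2
  a_3 = -1·2 + 2·-4 = -10
  a_4 = -1·-10 + 2·2 = 14
  a_5 = -1·14 + 2·-10 = -34
  a_6 = -1·-34 + 2·14 = 62
  a_7 = -1·62 + 2·-34 = -130
  a_8 = -1·-130 + 2·62 = 254
  a_9 = -1·254 + 2·-130 = -514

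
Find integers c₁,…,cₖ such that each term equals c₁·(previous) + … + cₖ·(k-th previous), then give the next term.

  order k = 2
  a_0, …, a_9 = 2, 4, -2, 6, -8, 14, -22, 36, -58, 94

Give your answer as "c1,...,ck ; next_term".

-1,1 ; -152

  a_2 = -1·4 + 1·2 = -2
  a_3 = -1·-2 + 1·4 = 6
  a_4 = -1·6 + 1·-2 = -8
  a_5 = -1·-8 + 1·6 = 14
  a_6 = -1·14 + 1·-8 = -22
  a_7 = -1·-22 + 1·14 = 36
  a_8 = -1·36 + 1·-22 = -58
  a_9 = -1·-58 + 1·36 = 94
  a_10 = -1·94 + 1·-58 = -152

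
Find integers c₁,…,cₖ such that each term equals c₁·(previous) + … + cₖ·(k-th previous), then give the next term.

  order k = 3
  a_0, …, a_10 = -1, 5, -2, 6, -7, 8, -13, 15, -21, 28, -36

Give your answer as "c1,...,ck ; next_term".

  a_3 = 0·-2 + 1·5 + -1·-1 = 6
  a_4 = 0·6 + 1·-2 + -1·5 = -7
  a_5 = 0·-7 + 1·6 + -1·-2 = 8
  a_6 = 0·8 + 1·-7 + -1·6 = -13
  a_7 = 0·-13 + 1·8 + -1·-7 = 15
  a_8 = 0·15 + 1·-13 + -1·8 = -21
  a_9 = 0·-21 + 1·15 + -1·-13 = 28
  a_10 = 0·28 + 1·-21 + -1·15 = -36
  a_11 = 0·-36 + 1·28 + -1·-21 = 49

0,1,-1 ; 49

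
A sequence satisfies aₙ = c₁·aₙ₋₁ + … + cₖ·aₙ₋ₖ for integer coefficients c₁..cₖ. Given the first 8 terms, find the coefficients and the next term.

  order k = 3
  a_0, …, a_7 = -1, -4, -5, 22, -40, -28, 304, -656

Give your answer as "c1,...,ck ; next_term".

  a_3 = -2·-5 + -4·-4 + 4·-1 = 22
  a_4 = -2·22 + -4·-5 + 4·-4 = -40
  a_5 = -2·-40 + -4·22 + 4·-5 = -28
  a_6 = -2·-28 + -4·-40 + 4·22 = 304
  a_7 = -2·304 + -4·-28 + 4·-40 = -656
  a_8 = -2·-656 + -4·304 + 4·-28 = -16

-2,-4,4 ; -16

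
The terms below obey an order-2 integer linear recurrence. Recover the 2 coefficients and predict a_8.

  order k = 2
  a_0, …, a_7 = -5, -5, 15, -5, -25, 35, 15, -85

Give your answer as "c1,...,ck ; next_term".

  a_2 = -1·-5 + -2·-5 = 15
  a_3 = -1·15 + -2·-5 = -5
  a_4 = -1·-5 + -2·15 = -25
  a_5 = -1·-25 + -2·-5 = 35
  a_6 = -1·35 + -2·-25 = 15
  a_7 = -1·15 + -2·35 = -85
  a_8 = -1·-85 + -2·15 = 55

-1,-2 ; 55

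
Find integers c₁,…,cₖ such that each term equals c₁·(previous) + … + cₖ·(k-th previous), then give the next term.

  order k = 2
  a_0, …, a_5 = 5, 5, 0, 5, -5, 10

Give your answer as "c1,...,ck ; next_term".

  a_2 = -1·5 + 1·5 = 0
  a_3 = -1·0 + 1·5 = 5
  a_4 = -1·5 + 1·0 = -5
  a_5 = -1·-5 + 1·5 = 10
  a_6 = -1·10 + 1·-5 = -15

-1,1 ; -15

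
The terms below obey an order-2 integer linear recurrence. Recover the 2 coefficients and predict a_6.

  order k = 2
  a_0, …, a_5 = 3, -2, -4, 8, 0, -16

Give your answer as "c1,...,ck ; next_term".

  a_2 = -1·-2 + -2·3 = -4
  a_3 = -1·-4 + -2·-2 = 8
  a_4 = -1·8 + -2·-4 = 0
  a_5 = -1·0 + -2·8 = -16
  a_6 = -1·-16 + -2·0 = 16

-1,-2 ; 16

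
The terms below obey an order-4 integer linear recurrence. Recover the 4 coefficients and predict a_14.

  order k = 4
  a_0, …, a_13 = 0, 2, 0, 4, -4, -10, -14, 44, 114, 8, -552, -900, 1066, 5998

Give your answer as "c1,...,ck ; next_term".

1,-3,-4,3 ; 4744

  a_4 = 1·4 + -3·0 + -4·2 + 3·0 = -4
  a_5 = 1·-4 + -3·4 + -4·0 + 3·2 = -10
  a_6 = 1·-10 + -3·-4 + -4·4 + 3·0 = -14
  a_7 = 1·-14 + -3·-10 + -4·-4 + 3·4 = 44
  a_8 = 1·44 + -3·-14 + -4·-10 + 3·-4 = 114
  a_9 = 1·114 + -3·44 + -4·-14 + 3·-10 = 8
  a_10 = 1·8 + -3·114 + -4·44 + 3·-14 = -552
  a_11 = 1·-552 + -3·8 + -4·114 + 3·44 = -900
  a_12 = 1·-900 + -3·-552 + -4·8 + 3·114 = 1066
  a_13 = 1·1066 + -3·-900 + -4·-552 + 3·8 = 5998
  a_14 = 1·5998 + -3·1066 + -4·-900 + 3·-552 = 4744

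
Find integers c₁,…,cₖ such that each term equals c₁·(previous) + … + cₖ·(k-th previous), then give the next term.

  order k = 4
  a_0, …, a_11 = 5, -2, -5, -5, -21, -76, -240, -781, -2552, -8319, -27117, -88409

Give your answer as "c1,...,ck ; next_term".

2,3,3,2 ; -288230

  a_4 = 2·-5 + 3·-5 + 3·-2 + 2·5 = -21
  a_5 = 2·-21 + 3·-5 + 3·-5 + 2·-2 = -76
  a_6 = 2·-76 + 3·-21 + 3·-5 + 2·-5 = -240
  a_7 = 2·-240 + 3·-76 + 3·-21 + 2·-5 = -781
  a_8 = 2·-781 + 3·-240 + 3·-76 + 2·-21 = -2552
  a_9 = 2·-2552 + 3·-781 + 3·-240 + 2·-76 = -8319
  a_10 = 2·-8319 + 3·-2552 + 3·-781 + 2·-240 = -27117
  a_11 = 2·-27117 + 3·-8319 + 3·-2552 + 2·-781 = -88409
  a_12 = 2·-88409 + 3·-27117 + 3·-8319 + 2·-2552 = -288230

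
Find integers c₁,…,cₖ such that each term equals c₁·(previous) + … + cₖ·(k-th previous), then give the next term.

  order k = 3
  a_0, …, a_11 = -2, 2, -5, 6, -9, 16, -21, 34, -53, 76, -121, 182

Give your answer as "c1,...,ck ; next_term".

  a_3 = 0·-5 + 1·2 + -2·-2 = 6
  a_4 = 0·6 + 1·-5 + -2·2 = -9
  a_5 = 0·-9 + 1·6 + -2·-5 = 16
  a_6 = 0·16 + 1·-9 + -2·6 = -21
  a_7 = 0·-21 + 1·16 + -2·-9 = 34
  a_8 = 0·34 + 1·-21 + -2·16 = -53
  a_9 = 0·-53 + 1·34 + -2·-21 = 76
  a_10 = 0·76 + 1·-53 + -2·34 = -121
  a_11 = 0·-121 + 1·76 + -2·-53 = 182
  a_12 = 0·182 + 1·-121 + -2·76 = -273

0,1,-2 ; -273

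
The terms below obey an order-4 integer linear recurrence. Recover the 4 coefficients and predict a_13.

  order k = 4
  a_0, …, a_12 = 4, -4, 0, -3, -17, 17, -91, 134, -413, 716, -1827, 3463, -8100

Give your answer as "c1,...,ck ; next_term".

-1,4,2,-3 ; 16150

  a_4 = -1·-3 + 4·0 + 2·-4 + -3·4 = -17
  a_5 = -1·-17 + 4·-3 + 2·0 + -3·-4 = 17
  a_6 = -1·17 + 4·-17 + 2·-3 + -3·0 = -91
  a_7 = -1·-91 + 4·17 + 2·-17 + -3·-3 = 134
  a_8 = -1·134 + 4·-91 + 2·17 + -3·-17 = -413
  a_9 = -1·-413 + 4·134 + 2·-91 + -3·17 = 716
  a_10 = -1·716 + 4·-413 + 2·134 + -3·-91 = -1827
  a_11 = -1·-1827 + 4·716 + 2·-413 + -3·134 = 3463
  a_12 = -1·3463 + 4·-1827 + 2·716 + -3·-413 = -8100
  a_13 = -1·-8100 + 4·3463 + 2·-1827 + -3·716 = 16150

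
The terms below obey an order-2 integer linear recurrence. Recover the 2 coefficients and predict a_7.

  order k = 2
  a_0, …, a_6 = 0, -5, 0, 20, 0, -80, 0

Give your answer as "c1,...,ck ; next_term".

  a_2 = 0·-5 + -4·0 = 0
  a_3 = 0·0 + -4·-5 = 20
  a_4 = 0·20 + -4·0 = 0
  a_5 = 0·0 + -4·20 = -80
  a_6 = 0·-80 + -4·0 = 0
  a_7 = 0·0 + -4·-80 = 320

0,-4 ; 320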